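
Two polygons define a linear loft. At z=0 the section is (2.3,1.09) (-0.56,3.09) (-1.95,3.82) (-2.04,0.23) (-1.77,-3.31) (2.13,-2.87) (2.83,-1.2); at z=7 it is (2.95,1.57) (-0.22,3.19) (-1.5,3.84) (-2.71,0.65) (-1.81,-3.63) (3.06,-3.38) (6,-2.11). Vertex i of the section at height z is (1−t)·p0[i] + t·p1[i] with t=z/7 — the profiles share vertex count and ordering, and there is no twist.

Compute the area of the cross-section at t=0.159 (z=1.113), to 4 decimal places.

Area at t=0.159: 27.0696

Cross-section at t=0.159: each vertex is (1-t)·p0[i] + t·p1[i].
  v1: (1-0.159)·(2.3,1.09) + 0.159·(2.95,1.57) = (2.4033,1.1663)
  v2: (1-0.159)·(-0.56,3.09) + 0.159·(-0.22,3.19) = (-0.5059,3.1059)
  v3: (1-0.159)·(-1.95,3.82) + 0.159·(-1.5,3.84) = (-1.8784,3.8232)
  v4: (1-0.159)·(-2.04,0.23) + 0.159·(-2.71,0.65) = (-2.1465,0.2968)
  v5: (1-0.159)·(-1.77,-3.31) + 0.159·(-1.81,-3.63) = (-1.7764,-3.3609)
  v6: (1-0.159)·(2.13,-2.87) + 0.159·(3.06,-3.38) = (2.2779,-2.9511)
  v7: (1-0.159)·(2.83,-1.2) + 0.159·(6,-2.11) = (3.3340,-1.3447)
Shoelace sum Σ(x_i·y_{i+1} − x_{i+1}·y_i):
  i=1: 2.4033·3.1059 − -0.5059·1.1663 = +8.0547 (running +8.0547)
  i=2: -0.5059·3.8232 − -1.8784·3.1059 = +3.9000 (running +11.9546)
  i=3: -1.8784·0.2968 − -2.1465·3.8232 = +7.6491 (running +19.6037)
  i=4: -2.1465·-3.3609 − -1.7764·0.2968 = +7.7414 (running +27.3451)
  i=5: -1.7764·-2.9511 − 2.2779·-3.3609 = +12.8978 (running +40.2430)
  i=6: 2.2779·-1.3447 − 3.3340·-2.9511 = +6.7760 (running +47.0190)
  i=7: 3.3340·1.1663 − 2.4033·-1.3447 = +7.1203 (running +54.1393)
Area = |Σ|/2 = |54.1393|/2 = 27.0696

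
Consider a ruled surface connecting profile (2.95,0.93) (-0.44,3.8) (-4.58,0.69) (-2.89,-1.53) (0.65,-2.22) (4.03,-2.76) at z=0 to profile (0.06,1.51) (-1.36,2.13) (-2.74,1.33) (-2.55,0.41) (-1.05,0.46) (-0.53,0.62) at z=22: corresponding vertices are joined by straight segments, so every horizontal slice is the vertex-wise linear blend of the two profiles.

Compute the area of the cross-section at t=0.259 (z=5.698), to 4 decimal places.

Area at t=0.259: 21.8337

Cross-section at t=0.259: each vertex is (1-t)·p0[i] + t·p1[i].
  v1: (1-0.259)·(2.95,0.93) + 0.259·(0.06,1.51) = (2.2015,1.0802)
  v2: (1-0.259)·(-0.44,3.8) + 0.259·(-1.36,2.13) = (-0.6783,3.3675)
  v3: (1-0.259)·(-4.58,0.69) + 0.259·(-2.74,1.33) = (-4.1034,0.8558)
  v4: (1-0.259)·(-2.89,-1.53) + 0.259·(-2.55,0.41) = (-2.8019,-1.0275)
  v5: (1-0.259)·(0.65,-2.22) + 0.259·(-1.05,0.46) = (0.2097,-1.5259)
  v6: (1-0.259)·(4.03,-2.76) + 0.259·(-0.53,0.62) = (2.8490,-1.8846)
Shoelace sum Σ(x_i·y_{i+1} − x_{i+1}·y_i):
  i=1: 2.2015·3.3675 − -0.6783·1.0802 = +8.1461 (running +8.1461)
  i=2: -0.6783·0.8558 − -4.1034·3.3675 = +13.2378 (running +21.3839)
  i=3: -4.1034·-1.0275 − -2.8019·0.8558 = +6.6142 (running +27.9981)
  i=4: -2.8019·-1.5259 − 0.2097·-1.0275 = +4.4909 (running +32.4890)
  i=5: 0.2097·-1.8846 − 2.8490·-1.5259 = +3.9520 (running +36.4410)
  i=6: 2.8490·1.0802 − 2.2015·-1.8846 = +7.2264 (running +43.6674)
Area = |Σ|/2 = |43.6674|/2 = 21.8337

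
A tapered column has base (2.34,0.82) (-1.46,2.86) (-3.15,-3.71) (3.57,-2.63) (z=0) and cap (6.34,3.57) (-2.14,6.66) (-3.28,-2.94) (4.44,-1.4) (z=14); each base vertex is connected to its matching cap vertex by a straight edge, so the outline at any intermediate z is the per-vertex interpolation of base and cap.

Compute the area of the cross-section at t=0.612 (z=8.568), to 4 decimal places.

Area at t=0.612: 45.4772

Cross-section at t=0.612: each vertex is (1-t)·p0[i] + t·p1[i].
  v1: (1-0.612)·(2.34,0.82) + 0.612·(6.34,3.57) = (4.7880,2.5030)
  v2: (1-0.612)·(-1.46,2.86) + 0.612·(-2.14,6.66) = (-1.8762,5.1856)
  v3: (1-0.612)·(-3.15,-3.71) + 0.612·(-3.28,-2.94) = (-3.2296,-3.2388)
  v4: (1-0.612)·(3.57,-2.63) + 0.612·(4.44,-1.4) = (4.1024,-1.8772)
Shoelace sum Σ(x_i·y_{i+1} − x_{i+1}·y_i):
  i=1: 4.7880·5.1856 − -1.8762·2.5030 = +29.5247 (running +29.5247)
  i=2: -1.8762·-3.2388 − -3.2296·5.1856 = +22.8236 (running +52.3483)
  i=3: -3.2296·-1.8772 − 4.1024·-3.2388 = +19.3495 (running +71.6978)
  i=4: 4.1024·2.5030 − 4.7880·-1.8772 = +19.2566 (running +90.9544)
Area = |Σ|/2 = |90.9544|/2 = 45.4772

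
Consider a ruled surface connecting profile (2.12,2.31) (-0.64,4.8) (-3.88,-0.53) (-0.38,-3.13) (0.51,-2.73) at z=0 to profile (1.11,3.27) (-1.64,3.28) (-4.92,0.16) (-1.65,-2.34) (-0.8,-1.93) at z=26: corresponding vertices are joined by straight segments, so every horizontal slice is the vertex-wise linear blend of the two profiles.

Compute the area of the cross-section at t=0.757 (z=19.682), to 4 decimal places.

Cross-section at t=0.757: each vertex is (1-t)·p0[i] + t·p1[i].
  v1: (1-0.757)·(2.12,2.31) + 0.757·(1.11,3.27) = (1.3554,3.0367)
  v2: (1-0.757)·(-0.64,4.8) + 0.757·(-1.64,3.28) = (-1.3970,3.6494)
  v3: (1-0.757)·(-3.88,-0.53) + 0.757·(-4.92,0.16) = (-4.6673,-0.0077)
  v4: (1-0.757)·(-0.38,-3.13) + 0.757·(-1.65,-2.34) = (-1.3414,-2.5320)
  v5: (1-0.757)·(0.51,-2.73) + 0.757·(-0.8,-1.93) = (-0.4817,-2.1244)
Shoelace sum Σ(x_i·y_{i+1} − x_{i+1}·y_i):
  i=1: 1.3554·3.6494 − -1.3970·3.0367 = +9.1887 (running +9.1887)
  i=2: -1.3970·-0.0077 − -4.6673·3.6494 = +17.0433 (running +26.2320)
  i=3: -4.6673·-2.5320 − -1.3414·-0.0077 = +11.8071 (running +38.0392)
  i=4: -1.3414·-2.1244 − -0.4817·-2.5320 = +1.6301 (running +39.6692)
  i=5: -0.4817·3.0367 − 1.3554·-2.1244 = +1.4168 (running +41.0860)
Area = |Σ|/2 = |41.0860|/2 = 20.5430

Area at t=0.757: 20.5430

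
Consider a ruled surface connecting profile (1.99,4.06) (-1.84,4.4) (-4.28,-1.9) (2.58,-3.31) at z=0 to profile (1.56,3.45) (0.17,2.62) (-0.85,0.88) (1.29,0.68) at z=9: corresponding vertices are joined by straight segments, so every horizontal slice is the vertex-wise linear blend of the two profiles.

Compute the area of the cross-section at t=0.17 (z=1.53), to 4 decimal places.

Area at t=0.17: 29.2758

Cross-section at t=0.17: each vertex is (1-t)·p0[i] + t·p1[i].
  v1: (1-0.17)·(1.99,4.06) + 0.17·(1.56,3.45) = (1.9169,3.9563)
  v2: (1-0.17)·(-1.84,4.4) + 0.17·(0.17,2.62) = (-1.4983,4.0974)
  v3: (1-0.17)·(-4.28,-1.9) + 0.17·(-0.85,0.88) = (-3.6969,-1.4274)
  v4: (1-0.17)·(2.58,-3.31) + 0.17·(1.29,0.68) = (2.3607,-2.6317)
Shoelace sum Σ(x_i·y_{i+1} − x_{i+1}·y_i):
  i=1: 1.9169·4.0974 − -1.4983·3.9563 = +13.7820 (running +13.7820)
  i=2: -1.4983·-1.4274 − -3.6969·4.0974 = +17.2864 (running +31.0684)
  i=3: -3.6969·-2.6317 − 2.3607·-1.4274 = +13.0988 (running +44.1672)
  i=4: 2.3607·3.9563 − 1.9169·-2.6317 = +14.3843 (running +58.5515)
Area = |Σ|/2 = |58.5515|/2 = 29.2758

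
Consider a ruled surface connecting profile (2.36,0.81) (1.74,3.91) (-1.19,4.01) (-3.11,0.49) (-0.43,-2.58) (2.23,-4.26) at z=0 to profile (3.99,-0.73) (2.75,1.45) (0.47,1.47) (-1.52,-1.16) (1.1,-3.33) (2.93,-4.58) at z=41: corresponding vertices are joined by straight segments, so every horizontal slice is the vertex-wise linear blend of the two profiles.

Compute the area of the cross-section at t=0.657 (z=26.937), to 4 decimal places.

Cross-section at t=0.657: each vertex is (1-t)·p0[i] + t·p1[i].
  v1: (1-0.657)·(2.36,0.81) + 0.657·(3.99,-0.73) = (3.4309,-0.2018)
  v2: (1-0.657)·(1.74,3.91) + 0.657·(2.75,1.45) = (2.4036,2.2938)
  v3: (1-0.657)·(-1.19,4.01) + 0.657·(0.47,1.47) = (-0.0994,2.3412)
  v4: (1-0.657)·(-3.11,0.49) + 0.657·(-1.52,-1.16) = (-2.0654,-0.5941)
  v5: (1-0.657)·(-0.43,-2.58) + 0.657·(1.1,-3.33) = (0.5752,-3.0728)
  v6: (1-0.657)·(2.23,-4.26) + 0.657·(2.93,-4.58) = (2.6899,-4.4702)
Shoelace sum Σ(x_i·y_{i+1} − x_{i+1}·y_i):
  i=1: 3.4309·2.2938 − 2.4036·-0.2018 = +8.3547 (running +8.3547)
  i=2: 2.4036·2.3412 − -0.0994·2.2938 = +5.8552 (running +14.2100)
  i=3: -0.0994·-0.5941 − -2.0654·2.3412 = +4.8945 (running +19.1045)
  i=4: -2.0654·-3.0728 − 0.5752·-0.5941 = +6.6881 (running +25.7926)
  i=5: 0.5752·-4.4702 − 2.6899·-3.0728 = +5.6941 (running +31.4866)
  i=6: 2.6899·-0.2018 − 3.4309·-4.4702 = +14.7942 (running +46.2809)
Area = |Σ|/2 = |46.2809|/2 = 23.1404

Area at t=0.657: 23.1404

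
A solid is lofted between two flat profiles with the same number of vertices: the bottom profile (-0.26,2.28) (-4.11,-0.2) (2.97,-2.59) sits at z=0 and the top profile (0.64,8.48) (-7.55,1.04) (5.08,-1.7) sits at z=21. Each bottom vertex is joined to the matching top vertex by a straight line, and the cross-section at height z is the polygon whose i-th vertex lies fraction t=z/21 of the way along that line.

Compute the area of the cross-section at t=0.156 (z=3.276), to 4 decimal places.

Cross-section at t=0.156: each vertex is (1-t)·p0[i] + t·p1[i].
  v1: (1-0.156)·(-0.26,2.28) + 0.156·(0.64,8.48) = (-0.1196,3.2472)
  v2: (1-0.156)·(-4.11,-0.2) + 0.156·(-7.55,1.04) = (-4.6466,-0.0066)
  v3: (1-0.156)·(2.97,-2.59) + 0.156·(5.08,-1.7) = (3.2992,-2.4512)
Shoelace sum Σ(x_i·y_{i+1} − x_{i+1}·y_i):
  i=1: -0.1196·-0.0066 − -4.6466·3.2472 = +15.0894 (running +15.0894)
  i=2: -4.6466·-2.4512 − 3.2992·-0.0066 = +11.4113 (running +26.5007)
  i=3: 3.2992·3.2472 − -0.1196·-2.4512 = +10.4199 (running +36.9205)
Area = |Σ|/2 = |36.9205|/2 = 18.4603

Area at t=0.156: 18.4603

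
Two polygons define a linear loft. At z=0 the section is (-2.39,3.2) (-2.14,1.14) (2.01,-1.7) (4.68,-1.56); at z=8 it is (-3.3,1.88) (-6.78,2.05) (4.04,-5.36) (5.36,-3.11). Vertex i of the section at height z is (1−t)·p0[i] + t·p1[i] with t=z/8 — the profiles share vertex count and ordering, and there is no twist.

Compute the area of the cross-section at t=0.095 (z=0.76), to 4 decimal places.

Area at t=0.095: 11.8976

Cross-section at t=0.095: each vertex is (1-t)·p0[i] + t·p1[i].
  v1: (1-0.095)·(-2.39,3.2) + 0.095·(-3.3,1.88) = (-2.4765,3.0746)
  v2: (1-0.095)·(-2.14,1.14) + 0.095·(-6.78,2.05) = (-2.5808,1.2264)
  v3: (1-0.095)·(2.01,-1.7) + 0.095·(4.04,-5.36) = (2.2028,-2.0477)
  v4: (1-0.095)·(4.68,-1.56) + 0.095·(5.36,-3.11) = (4.7446,-1.7073)
Shoelace sum Σ(x_i·y_{i+1} − x_{i+1}·y_i):
  i=1: -2.4765·1.2264 − -2.5808·3.0746 = +4.8977 (running +4.8977)
  i=2: -2.5808·-2.0477 − 2.2028·1.2264 = +2.5830 (running +7.4807)
  i=3: 2.2028·-1.7073 − 4.7446·-2.0477 = +5.9547 (running +13.4354)
  i=4: 4.7446·3.0746 − -2.4765·-1.7073 = +10.3598 (running +23.7952)
Area = |Σ|/2 = |23.7952|/2 = 11.8976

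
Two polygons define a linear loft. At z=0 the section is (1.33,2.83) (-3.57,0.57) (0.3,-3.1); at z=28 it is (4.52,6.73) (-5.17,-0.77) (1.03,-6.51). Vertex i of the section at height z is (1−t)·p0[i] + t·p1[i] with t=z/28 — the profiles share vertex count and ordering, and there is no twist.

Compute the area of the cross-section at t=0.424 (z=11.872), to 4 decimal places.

Cross-section at t=0.424: each vertex is (1-t)·p0[i] + t·p1[i].
  v1: (1-0.424)·(1.33,2.83) + 0.424·(4.52,6.73) = (2.6826,4.4836)
  v2: (1-0.424)·(-3.57,0.57) + 0.424·(-5.17,-0.77) = (-4.2484,0.0018)
  v3: (1-0.424)·(0.3,-3.1) + 0.424·(1.03,-6.51) = (0.6095,-4.5458)
Shoelace sum Σ(x_i·y_{i+1} − x_{i+1}·y_i):
  i=1: 2.6826·0.0018 − -4.2484·4.4836 = +19.0531 (running +19.0531)
  i=2: -4.2484·-4.5458 − 0.6095·0.0018 = +19.3114 (running +38.3645)
  i=3: 0.6095·4.4836 − 2.6826·-4.5458 = +14.9273 (running +53.2918)
Area = |Σ|/2 = |53.2918|/2 = 26.6459

Area at t=0.424: 26.6459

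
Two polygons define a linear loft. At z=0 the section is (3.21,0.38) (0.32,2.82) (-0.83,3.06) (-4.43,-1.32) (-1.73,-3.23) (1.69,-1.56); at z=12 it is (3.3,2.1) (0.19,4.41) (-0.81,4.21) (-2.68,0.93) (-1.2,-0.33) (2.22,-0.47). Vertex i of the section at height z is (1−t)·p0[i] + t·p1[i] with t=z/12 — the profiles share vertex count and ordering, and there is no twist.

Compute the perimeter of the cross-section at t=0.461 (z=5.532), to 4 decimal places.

Perimeter at t=0.461: 18.4719

Cross-section at t=0.461: each vertex is (1-t)·p0[i] + t·p1[i].
  v1: (1-0.461)·(3.21,0.38) + 0.461·(3.3,2.1) = (3.2515,1.1729)
  v2: (1-0.461)·(0.32,2.82) + 0.461·(0.19,4.41) = (0.2601,3.5530)
  v3: (1-0.461)·(-0.83,3.06) + 0.461·(-0.81,4.21) = (-0.8208,3.5901)
  v4: (1-0.461)·(-4.43,-1.32) + 0.461·(-2.68,0.93) = (-3.6232,-0.2827)
  v5: (1-0.461)·(-1.73,-3.23) + 0.461·(-1.2,-0.33) = (-1.4857,-1.8931)
  v6: (1-0.461)·(1.69,-1.56) + 0.461·(2.22,-0.47) = (1.9343,-1.0575)
Perimeter = Σ |v_{i+1} − v_i|:
  edge 1→2: √(-2.9914² + 2.3801²) = 3.8227 (running 3.8227)
  edge 2→3: √(-1.0808² + 0.0372²) = 1.0815 (running 4.9042)
  edge 3→4: √(-2.8025² + -3.8729²) = 4.7805 (running 9.6847)
  edge 4→5: √(2.1376² + -1.6103²) = 2.6763 (running 12.3610)
  edge 5→6: √(3.4200² + 0.8356²) = 3.5206 (running 15.8816)
  edge 6→1: √(1.3172² + 2.2304²) = 2.5903 (running 18.4719)
Perimeter = 18.4719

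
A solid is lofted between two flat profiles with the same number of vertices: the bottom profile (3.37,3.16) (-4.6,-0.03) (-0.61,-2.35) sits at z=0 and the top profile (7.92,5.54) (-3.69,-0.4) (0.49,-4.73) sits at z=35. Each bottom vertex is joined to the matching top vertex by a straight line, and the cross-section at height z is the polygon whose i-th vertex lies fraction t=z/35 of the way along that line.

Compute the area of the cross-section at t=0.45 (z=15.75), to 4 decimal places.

Area at t=0.45: 24.5126

Cross-section at t=0.45: each vertex is (1-t)·p0[i] + t·p1[i].
  v1: (1-0.45)·(3.37,3.16) + 0.45·(7.92,5.54) = (5.4175,4.2310)
  v2: (1-0.45)·(-4.6,-0.03) + 0.45·(-3.69,-0.4) = (-4.1905,-0.1965)
  v3: (1-0.45)·(-0.61,-2.35) + 0.45·(0.49,-4.73) = (-0.1150,-3.4210)
Shoelace sum Σ(x_i·y_{i+1} − x_{i+1}·y_i):
  i=1: 5.4175·-0.1965 − -4.1905·4.2310 = +16.6655 (running +16.6655)
  i=2: -4.1905·-3.4210 − -0.1150·-0.1965 = +14.3131 (running +30.9786)
  i=3: -0.1150·4.2310 − 5.4175·-3.4210 = +18.0467 (running +49.0253)
Area = |Σ|/2 = |49.0253|/2 = 24.5126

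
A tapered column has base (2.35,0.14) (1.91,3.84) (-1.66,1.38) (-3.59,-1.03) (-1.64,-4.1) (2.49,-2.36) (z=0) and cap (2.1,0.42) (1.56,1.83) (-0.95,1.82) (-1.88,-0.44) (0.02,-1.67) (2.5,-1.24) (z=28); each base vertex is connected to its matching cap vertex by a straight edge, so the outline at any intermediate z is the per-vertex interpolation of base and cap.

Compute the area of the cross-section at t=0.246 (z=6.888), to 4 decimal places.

Area at t=0.246: 23.7937

Cross-section at t=0.246: each vertex is (1-t)·p0[i] + t·p1[i].
  v1: (1-0.246)·(2.35,0.14) + 0.246·(2.1,0.42) = (2.2885,0.2089)
  v2: (1-0.246)·(1.91,3.84) + 0.246·(1.56,1.83) = (1.8239,3.3455)
  v3: (1-0.246)·(-1.66,1.38) + 0.246·(-0.95,1.82) = (-1.4853,1.4882)
  v4: (1-0.246)·(-3.59,-1.03) + 0.246·(-1.88,-0.44) = (-3.1693,-0.8849)
  v5: (1-0.246)·(-1.64,-4.1) + 0.246·(0.02,-1.67) = (-1.2316,-3.5022)
  v6: (1-0.246)·(2.49,-2.36) + 0.246·(2.5,-1.24) = (2.4925,-2.0845)
Shoelace sum Σ(x_i·y_{i+1} − x_{i+1}·y_i):
  i=1: 2.2885·3.3455 − 1.8239·0.2089 = +7.2753 (running +7.2753)
  i=2: 1.8239·1.4882 − -1.4853·3.3455 = +7.6837 (running +14.9590)
  i=3: -1.4853·-0.8849 − -3.1693·1.4882 = +6.0311 (running +20.9900)
  i=4: -3.1693·-3.5022 − -1.2316·-0.8849 = +10.0099 (running +30.9999)
  i=5: -1.2316·-2.0845 − 2.4925·-3.5022 = +11.2965 (running +42.2964)
  i=6: 2.4925·0.2089 − 2.2885·-2.0845 = +5.2910 (running +47.5873)
Area = |Σ|/2 = |47.5873|/2 = 23.7937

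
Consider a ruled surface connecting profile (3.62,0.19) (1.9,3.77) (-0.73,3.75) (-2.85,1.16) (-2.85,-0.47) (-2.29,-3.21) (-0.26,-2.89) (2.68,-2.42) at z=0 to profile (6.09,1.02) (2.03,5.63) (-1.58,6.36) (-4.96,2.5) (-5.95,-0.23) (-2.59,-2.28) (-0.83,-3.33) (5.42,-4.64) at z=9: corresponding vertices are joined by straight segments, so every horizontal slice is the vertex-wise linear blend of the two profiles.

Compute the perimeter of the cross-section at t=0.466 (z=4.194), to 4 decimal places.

Perimeter at t=0.466: 28.0055

Cross-section at t=0.466: each vertex is (1-t)·p0[i] + t·p1[i].
  v1: (1-0.466)·(3.62,0.19) + 0.466·(6.09,1.02) = (4.7710,0.5768)
  v2: (1-0.466)·(1.9,3.77) + 0.466·(2.03,5.63) = (1.9606,4.6368)
  v3: (1-0.466)·(-0.73,3.75) + 0.466·(-1.58,6.36) = (-1.1261,4.9663)
  v4: (1-0.466)·(-2.85,1.16) + 0.466·(-4.96,2.5) = (-3.8333,1.7844)
  v5: (1-0.466)·(-2.85,-0.47) + 0.466·(-5.95,-0.23) = (-4.2946,-0.3582)
  v6: (1-0.466)·(-2.29,-3.21) + 0.466·(-2.59,-2.28) = (-2.4298,-2.7766)
  v7: (1-0.466)·(-0.26,-2.89) + 0.466·(-0.83,-3.33) = (-0.5256,-3.0950)
  v8: (1-0.466)·(2.68,-2.42) + 0.466·(5.42,-4.64) = (3.9568,-3.4545)
Perimeter = Σ |v_{i+1} − v_i|:
  edge 1→2: √(-2.8104² + 4.0600²) = 4.9378 (running 4.9378)
  edge 2→3: √(-3.0867² + 0.3295²) = 3.1042 (running 8.0420)
  edge 3→4: √(-2.7072² + -3.1818²) = 4.1776 (running 12.2197)
  edge 4→5: √(-0.4613² + -2.1426²) = 2.1917 (running 14.4114)
  edge 5→6: √(1.8648² + -2.4185²) = 3.0539 (running 17.4653)
  edge 6→7: √(1.9042² + -0.3184²) = 1.9306 (running 19.3959)
  edge 7→8: √(4.4825² + -0.3595²) = 4.4969 (running 23.8928)
  edge 8→1: √(0.8142² + 4.0313²) = 4.1127 (running 28.0055)
Perimeter = 28.0055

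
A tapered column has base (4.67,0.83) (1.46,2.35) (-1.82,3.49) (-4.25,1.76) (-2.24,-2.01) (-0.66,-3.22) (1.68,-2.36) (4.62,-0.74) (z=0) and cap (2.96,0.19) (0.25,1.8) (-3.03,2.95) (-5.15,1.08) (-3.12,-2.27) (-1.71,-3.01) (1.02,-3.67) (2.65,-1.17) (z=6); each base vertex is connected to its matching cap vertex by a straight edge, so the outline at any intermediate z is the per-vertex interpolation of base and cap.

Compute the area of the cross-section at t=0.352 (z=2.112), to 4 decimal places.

Cross-section at t=0.352: each vertex is (1-t)·p0[i] + t·p1[i].
  v1: (1-0.352)·(4.67,0.83) + 0.352·(2.96,0.19) = (4.0681,0.6047)
  v2: (1-0.352)·(1.46,2.35) + 0.352·(0.25,1.8) = (1.0341,2.1564)
  v3: (1-0.352)·(-1.82,3.49) + 0.352·(-3.03,2.95) = (-2.2459,3.2999)
  v4: (1-0.352)·(-4.25,1.76) + 0.352·(-5.15,1.08) = (-4.5668,1.5206)
  v5: (1-0.352)·(-2.24,-2.01) + 0.352·(-3.12,-2.27) = (-2.5498,-2.1015)
  v6: (1-0.352)·(-0.66,-3.22) + 0.352·(-1.71,-3.01) = (-1.0296,-3.1461)
  v7: (1-0.352)·(1.68,-2.36) + 0.352·(1.02,-3.67) = (1.4477,-2.8211)
  v8: (1-0.352)·(4.62,-0.74) + 0.352·(2.65,-1.17) = (3.9266,-0.8914)
Shoelace sum Σ(x_i·y_{i+1} − x_{i+1}·y_i):
  i=1: 4.0681·2.1564 − 1.0341·0.6047 = +8.1471 (running +8.1471)
  i=2: 1.0341·3.2999 − -2.2459·2.1564 = +8.2555 (running +16.4026)
  i=3: -2.2459·1.5206 − -4.5668·3.2999 = +11.6548 (running +28.0574)
  i=4: -4.5668·-2.1015 − -2.5498·1.5206 = +13.4745 (running +41.5319)
  i=5: -2.5498·-3.1461 − -1.0296·-2.1015 = +5.8580 (running +47.3899)
  i=6: -1.0296·-2.8211 − 1.4477·-3.1461 = +7.4591 (running +54.8491)
  i=7: 1.4477·-0.8914 − 3.9266·-2.8211 = +9.7869 (running +64.6359)
  i=8: 3.9266·0.6047 − 4.0681·-0.8914 = +6.0006 (running +70.6365)
Area = |Σ|/2 = |70.6365|/2 = 35.3183

Area at t=0.352: 35.3183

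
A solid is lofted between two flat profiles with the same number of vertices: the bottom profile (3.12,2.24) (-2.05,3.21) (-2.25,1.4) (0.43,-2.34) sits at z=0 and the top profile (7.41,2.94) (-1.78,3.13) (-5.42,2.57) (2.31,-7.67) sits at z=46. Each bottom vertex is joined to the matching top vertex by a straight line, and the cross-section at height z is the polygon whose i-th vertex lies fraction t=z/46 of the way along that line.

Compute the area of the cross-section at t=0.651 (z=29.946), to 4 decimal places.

Area at t=0.651: 46.7962

Cross-section at t=0.651: each vertex is (1-t)·p0[i] + t·p1[i].
  v1: (1-0.651)·(3.12,2.24) + 0.651·(7.41,2.94) = (5.9128,2.6957)
  v2: (1-0.651)·(-2.05,3.21) + 0.651·(-1.78,3.13) = (-1.8742,3.1579)
  v3: (1-0.651)·(-2.25,1.4) + 0.651·(-5.42,2.57) = (-4.3137,2.1617)
  v4: (1-0.651)·(0.43,-2.34) + 0.651·(2.31,-7.67) = (1.6539,-5.8098)
Shoelace sum Σ(x_i·y_{i+1} − x_{i+1}·y_i):
  i=1: 5.9128·3.1579 − -1.8742·2.6957 = +23.7245 (running +23.7245)
  i=2: -1.8742·2.1617 − -4.3137·3.1579 = +9.5708 (running +33.2952)
  i=3: -4.3137·-5.8098 − 1.6539·2.1617 = +21.4865 (running +54.7818)
  i=4: 1.6539·2.6957 − 5.9128·-5.8098 = +38.8107 (running +93.5925)
Area = |Σ|/2 = |93.5925|/2 = 46.7962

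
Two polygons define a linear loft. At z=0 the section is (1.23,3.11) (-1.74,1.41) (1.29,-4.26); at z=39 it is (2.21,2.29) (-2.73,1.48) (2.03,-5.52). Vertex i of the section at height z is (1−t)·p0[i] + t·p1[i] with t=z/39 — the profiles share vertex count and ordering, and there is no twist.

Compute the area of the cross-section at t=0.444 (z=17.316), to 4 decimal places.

Cross-section at t=0.444: each vertex is (1-t)·p0[i] + t·p1[i].
  v1: (1-0.444)·(1.23,3.11) + 0.444·(2.21,2.29) = (1.6651,2.7459)
  v2: (1-0.444)·(-1.74,1.41) + 0.444·(-2.73,1.48) = (-2.1796,1.4411)
  v3: (1-0.444)·(1.29,-4.26) + 0.444·(2.03,-5.52) = (1.6186,-4.8194)
Shoelace sum Σ(x_i·y_{i+1} − x_{i+1}·y_i):
  i=1: 1.6651·1.4411 − -2.1796·2.7459 = +8.3845 (running +8.3845)
  i=2: -2.1796·-4.8194 − 1.6186·1.4411 = +8.1718 (running +16.5563)
  i=3: 1.6186·2.7459 − 1.6651·-4.8194 = +12.4694 (running +29.0256)
Area = |Σ|/2 = |29.0256|/2 = 14.5128

Area at t=0.444: 14.5128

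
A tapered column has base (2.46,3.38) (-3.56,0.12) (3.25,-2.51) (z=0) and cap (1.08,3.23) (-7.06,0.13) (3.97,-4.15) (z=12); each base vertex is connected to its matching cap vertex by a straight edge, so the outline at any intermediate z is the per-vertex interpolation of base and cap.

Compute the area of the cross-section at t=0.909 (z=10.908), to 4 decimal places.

Area at t=0.909: 32.9889

Cross-section at t=0.909: each vertex is (1-t)·p0[i] + t·p1[i].
  v1: (1-0.909)·(2.46,3.38) + 0.909·(1.08,3.23) = (1.2056,3.2436)
  v2: (1-0.909)·(-3.56,0.12) + 0.909·(-7.06,0.13) = (-6.7415,0.1291)
  v3: (1-0.909)·(3.25,-2.51) + 0.909·(3.97,-4.15) = (3.9045,-4.0008)
Shoelace sum Σ(x_i·y_{i+1} − x_{i+1}·y_i):
  i=1: 1.2056·0.1291 − -6.7415·3.2436 = +22.0227 (running +22.0227)
  i=2: -6.7415·-4.0008 − 3.9045·0.1291 = +26.4671 (running +48.4898)
  i=3: 3.9045·3.2436 − 1.2056·-4.0008 = +17.4880 (running +65.9778)
Area = |Σ|/2 = |65.9778|/2 = 32.9889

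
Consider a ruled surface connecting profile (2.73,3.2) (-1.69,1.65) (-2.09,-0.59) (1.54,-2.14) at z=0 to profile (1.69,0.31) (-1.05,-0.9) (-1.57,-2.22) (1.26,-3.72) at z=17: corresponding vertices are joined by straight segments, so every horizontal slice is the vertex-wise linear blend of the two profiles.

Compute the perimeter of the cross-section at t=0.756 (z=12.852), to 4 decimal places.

Cross-section at t=0.756: each vertex is (1-t)·p0[i] + t·p1[i].
  v1: (1-0.756)·(2.73,3.2) + 0.756·(1.69,0.31) = (1.9438,1.0152)
  v2: (1-0.756)·(-1.69,1.65) + 0.756·(-1.05,-0.9) = (-1.2062,-0.2778)
  v3: (1-0.756)·(-2.09,-0.59) + 0.756·(-1.57,-2.22) = (-1.6969,-1.8223)
  v4: (1-0.756)·(1.54,-2.14) + 0.756·(1.26,-3.72) = (1.3283,-3.3345)
Perimeter = Σ |v_{i+1} − v_i|:
  edge 1→2: √(-3.1499² + -1.2930²) = 3.4050 (running 3.4050)
  edge 2→3: √(-0.4907² + -1.5445²) = 1.6206 (running 5.0255)
  edge 3→4: √(3.0252² + -1.5122²) = 3.3821 (running 8.4076)
  edge 4→1: √(0.6154² + 4.3496²) = 4.3930 (running 12.8006)
Perimeter = 12.8006

Perimeter at t=0.756: 12.8006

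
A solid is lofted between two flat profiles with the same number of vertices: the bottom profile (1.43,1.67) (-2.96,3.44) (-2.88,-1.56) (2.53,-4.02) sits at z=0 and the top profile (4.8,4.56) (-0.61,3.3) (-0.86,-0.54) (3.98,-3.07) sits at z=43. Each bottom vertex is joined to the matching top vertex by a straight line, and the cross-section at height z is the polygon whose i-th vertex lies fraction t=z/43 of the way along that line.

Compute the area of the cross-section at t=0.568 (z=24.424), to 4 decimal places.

Cross-section at t=0.568: each vertex is (1-t)·p0[i] + t·p1[i].
  v1: (1-0.568)·(1.43,1.67) + 0.568·(4.8,4.56) = (3.3442,3.3115)
  v2: (1-0.568)·(-2.96,3.44) + 0.568·(-0.61,3.3) = (-1.6252,3.3605)
  v3: (1-0.568)·(-2.88,-1.56) + 0.568·(-0.86,-0.54) = (-1.7326,-0.9806)
  v4: (1-0.568)·(2.53,-4.02) + 0.568·(3.98,-3.07) = (3.3536,-3.4804)
Shoelace sum Σ(x_i·y_{i+1} − x_{i+1}·y_i):
  i=1: 3.3442·3.3605 − -1.6252·3.3115 = +16.6199 (running +16.6199)
  i=2: -1.6252·-0.9806 − -1.7326·3.3605 = +7.4162 (running +24.0361)
  i=3: -1.7326·-3.4804 − 3.3536·-0.9806 = +9.3190 (running +33.3551)
  i=4: 3.3536·3.3115 − 3.3442·-3.4804 = +22.7445 (running +56.0996)
Area = |Σ|/2 = |56.0996|/2 = 28.0498

Area at t=0.568: 28.0498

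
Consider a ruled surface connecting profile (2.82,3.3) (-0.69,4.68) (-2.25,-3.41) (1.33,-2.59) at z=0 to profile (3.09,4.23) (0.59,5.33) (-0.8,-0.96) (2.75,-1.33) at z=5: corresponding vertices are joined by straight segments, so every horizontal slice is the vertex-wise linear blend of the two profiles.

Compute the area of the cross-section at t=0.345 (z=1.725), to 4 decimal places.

Area at t=0.345: 22.8558

Cross-section at t=0.345: each vertex is (1-t)·p0[i] + t·p1[i].
  v1: (1-0.345)·(2.82,3.3) + 0.345·(3.09,4.23) = (2.9131,3.6208)
  v2: (1-0.345)·(-0.69,4.68) + 0.345·(0.59,5.33) = (-0.2484,4.9042)
  v3: (1-0.345)·(-2.25,-3.41) + 0.345·(-0.8,-0.96) = (-1.7498,-2.5648)
  v4: (1-0.345)·(1.33,-2.59) + 0.345·(2.75,-1.33) = (1.8199,-2.1553)
Shoelace sum Σ(x_i·y_{i+1} − x_{i+1}·y_i):
  i=1: 2.9131·4.9042 − -0.2484·3.6208 = +15.1862 (running +15.1862)
  i=2: -0.2484·-2.5648 − -1.7498·4.9042 = +9.2183 (running +24.4045)
  i=3: -1.7498·-2.1553 − 1.8199·-2.5648 = +8.4388 (running +32.8434)
  i=4: 1.8199·3.6208 − 2.9131·-2.1553 = +12.8683 (running +45.7117)
Area = |Σ|/2 = |45.7117|/2 = 22.8558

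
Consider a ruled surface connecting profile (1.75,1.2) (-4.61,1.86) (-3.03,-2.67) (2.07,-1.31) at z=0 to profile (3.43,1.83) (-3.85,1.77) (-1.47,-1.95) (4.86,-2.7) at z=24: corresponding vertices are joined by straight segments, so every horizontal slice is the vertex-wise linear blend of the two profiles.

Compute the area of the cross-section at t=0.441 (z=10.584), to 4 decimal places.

Area at t=0.441: 23.5533

Cross-section at t=0.441: each vertex is (1-t)·p0[i] + t·p1[i].
  v1: (1-0.441)·(1.75,1.2) + 0.441·(3.43,1.83) = (2.4909,1.4778)
  v2: (1-0.441)·(-4.61,1.86) + 0.441·(-3.85,1.77) = (-4.2748,1.8203)
  v3: (1-0.441)·(-3.03,-2.67) + 0.441·(-1.47,-1.95) = (-2.3420,-2.3525)
  v4: (1-0.441)·(2.07,-1.31) + 0.441·(4.86,-2.7) = (3.3004,-1.9230)
Shoelace sum Σ(x_i·y_{i+1} − x_{i+1}·y_i):
  i=1: 2.4909·1.8203 − -4.2748·1.4778 = +10.8517 (running +10.8517)
  i=2: -4.2748·-2.3525 − -2.3420·1.8203 = +14.3197 (running +25.1714)
  i=3: -2.3420·-1.9230 − 3.3004·-2.3525 = +12.2678 (running +37.4392)
  i=4: 3.3004·1.4778 − 2.4909·-1.9230 = +9.6674 (running +47.1065)
Area = |Σ|/2 = |47.1065|/2 = 23.5533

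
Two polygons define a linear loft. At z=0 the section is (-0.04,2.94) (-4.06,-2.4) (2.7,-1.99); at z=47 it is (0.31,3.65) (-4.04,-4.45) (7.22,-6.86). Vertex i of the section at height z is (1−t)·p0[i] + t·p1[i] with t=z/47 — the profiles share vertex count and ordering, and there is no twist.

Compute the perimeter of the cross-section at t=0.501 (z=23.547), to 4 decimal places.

Perimeter at t=0.501: 26.1000

Cross-section at t=0.501: each vertex is (1-t)·p0[i] + t·p1[i].
  v1: (1-0.501)·(-0.04,2.94) + 0.501·(0.31,3.65) = (0.1353,3.2957)
  v2: (1-0.501)·(-4.06,-2.4) + 0.501·(-4.04,-4.45) = (-4.0500,-3.4270)
  v3: (1-0.501)·(2.7,-1.99) + 0.501·(7.22,-6.86) = (4.9645,-4.4299)
Perimeter = Σ |v_{i+1} − v_i|:
  edge 1→2: √(-4.1853² + -6.7228²) = 7.9191 (running 7.9191)
  edge 2→3: √(9.0145² + -1.0028²) = 9.0701 (running 16.9892)
  edge 3→1: √(-4.8292² + 7.7256²) = 9.1107 (running 26.1000)
Perimeter = 26.1000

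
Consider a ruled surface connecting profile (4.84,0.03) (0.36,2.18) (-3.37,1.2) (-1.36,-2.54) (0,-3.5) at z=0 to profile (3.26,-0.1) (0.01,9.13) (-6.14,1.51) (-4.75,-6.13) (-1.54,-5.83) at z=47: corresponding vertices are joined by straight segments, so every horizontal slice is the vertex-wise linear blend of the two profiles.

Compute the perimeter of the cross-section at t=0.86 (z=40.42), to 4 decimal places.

Perimeter at t=0.86: 35.2279

Cross-section at t=0.86: each vertex is (1-t)·p0[i] + t·p1[i].
  v1: (1-0.86)·(4.84,0.03) + 0.86·(3.26,-0.1) = (3.4812,-0.0818)
  v2: (1-0.86)·(0.36,2.18) + 0.86·(0.01,9.13) = (0.0590,8.1570)
  v3: (1-0.86)·(-3.37,1.2) + 0.86·(-6.14,1.51) = (-5.7522,1.4666)
  v4: (1-0.86)·(-1.36,-2.54) + 0.86·(-4.75,-6.13) = (-4.2754,-5.6274)
  v5: (1-0.86)·(0,-3.5) + 0.86·(-1.54,-5.83) = (-1.3244,-5.5038)
Perimeter = Σ |v_{i+1} − v_i|:
  edge 1→2: √(-3.4222² + 8.2388²) = 8.9213 (running 8.9213)
  edge 2→3: √(-5.8112² + -6.6904²) = 8.8618 (running 17.7831)
  edge 3→4: √(1.4768² + -7.0940²) = 7.2461 (running 25.0292)
  edge 4→5: √(2.9510² + 0.1236²) = 2.9536 (running 27.9828)
  edge 5→1: √(4.8056² + 5.4220²) = 7.2451 (running 35.2279)
Perimeter = 35.2279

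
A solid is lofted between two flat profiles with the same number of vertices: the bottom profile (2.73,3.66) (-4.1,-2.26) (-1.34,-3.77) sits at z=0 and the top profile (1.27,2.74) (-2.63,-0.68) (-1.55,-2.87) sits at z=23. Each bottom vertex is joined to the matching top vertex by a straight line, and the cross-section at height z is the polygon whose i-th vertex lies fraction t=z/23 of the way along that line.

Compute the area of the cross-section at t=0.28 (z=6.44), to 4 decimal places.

Area at t=0.28: 11.0852

Cross-section at t=0.28: each vertex is (1-t)·p0[i] + t·p1[i].
  v1: (1-0.28)·(2.73,3.66) + 0.28·(1.27,2.74) = (2.3212,3.4024)
  v2: (1-0.28)·(-4.1,-2.26) + 0.28·(-2.63,-0.68) = (-3.6884,-1.8176)
  v3: (1-0.28)·(-1.34,-3.77) + 0.28·(-1.55,-2.87) = (-1.3988,-3.5180)
Shoelace sum Σ(x_i·y_{i+1} − x_{i+1}·y_i):
  i=1: 2.3212·-1.8176 − -3.6884·3.4024 = +8.3304 (running +8.3304)
  i=2: -3.6884·-3.5180 − -1.3988·-1.8176 = +10.4333 (running +18.7637)
  i=3: -1.3988·3.4024 − 2.3212·-3.5180 = +3.4067 (running +22.1704)
Area = |Σ|/2 = |22.1704|/2 = 11.0852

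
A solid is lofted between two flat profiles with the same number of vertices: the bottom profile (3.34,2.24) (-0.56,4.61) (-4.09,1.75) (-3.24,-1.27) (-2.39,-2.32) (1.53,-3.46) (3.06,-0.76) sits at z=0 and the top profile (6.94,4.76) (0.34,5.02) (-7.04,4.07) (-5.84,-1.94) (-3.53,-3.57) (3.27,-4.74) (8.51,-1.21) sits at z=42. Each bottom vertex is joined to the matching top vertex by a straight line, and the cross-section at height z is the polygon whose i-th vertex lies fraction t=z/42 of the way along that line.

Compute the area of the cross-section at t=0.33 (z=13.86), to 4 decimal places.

Cross-section at t=0.33: each vertex is (1-t)·p0[i] + t·p1[i].
  v1: (1-0.33)·(3.34,2.24) + 0.33·(6.94,4.76) = (4.5280,3.0716)
  v2: (1-0.33)·(-0.56,4.61) + 0.33·(0.34,5.02) = (-0.2630,4.7453)
  v3: (1-0.33)·(-4.09,1.75) + 0.33·(-7.04,4.07) = (-5.0635,2.5156)
  v4: (1-0.33)·(-3.24,-1.27) + 0.33·(-5.84,-1.94) = (-4.0980,-1.4911)
  v5: (1-0.33)·(-2.39,-2.32) + 0.33·(-3.53,-3.57) = (-2.7662,-2.7325)
  v6: (1-0.33)·(1.53,-3.46) + 0.33·(3.27,-4.74) = (2.1042,-3.8824)
  v7: (1-0.33)·(3.06,-0.76) + 0.33·(8.51,-1.21) = (4.8585,-0.9085)
Shoelace sum Σ(x_i·y_{i+1} − x_{i+1}·y_i):
  i=1: 4.5280·4.7453 − -0.2630·3.0716 = +22.2945 (running +22.2945)
  i=2: -0.2630·2.5156 − -5.0635·4.7453 = +23.3662 (running +45.6608)
  i=3: -5.0635·-1.4911 − -4.0980·2.5156 = +17.8591 (running +63.5199)
  i=4: -4.0980·-2.7325 − -2.7662·-1.4911 = +7.0731 (running +70.5930)
  i=5: -2.7662·-3.8824 − 2.1042·-2.7325 = +16.4892 (running +87.0822)
  i=6: 2.1042·-0.9085 − 4.8585·-3.8824 = +16.9510 (running +104.0332)
  i=7: 4.8585·3.0716 − 4.5280·-0.9085 = +19.0371 (running +123.0702)
Area = |Σ|/2 = |123.0702|/2 = 61.5351

Area at t=0.33: 61.5351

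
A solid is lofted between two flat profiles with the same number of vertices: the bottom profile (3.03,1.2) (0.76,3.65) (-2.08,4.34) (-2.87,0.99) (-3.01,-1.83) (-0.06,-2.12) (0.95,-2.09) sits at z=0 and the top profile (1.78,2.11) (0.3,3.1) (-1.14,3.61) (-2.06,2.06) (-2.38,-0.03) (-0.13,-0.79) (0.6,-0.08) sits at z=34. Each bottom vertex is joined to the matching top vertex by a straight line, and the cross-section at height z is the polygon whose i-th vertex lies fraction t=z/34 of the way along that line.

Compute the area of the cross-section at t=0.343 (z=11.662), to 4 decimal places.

Area at t=0.343: 21.3668

Cross-section at t=0.343: each vertex is (1-t)·p0[i] + t·p1[i].
  v1: (1-0.343)·(3.03,1.2) + 0.343·(1.78,2.11) = (2.6013,1.5121)
  v2: (1-0.343)·(0.76,3.65) + 0.343·(0.3,3.1) = (0.6022,3.4614)
  v3: (1-0.343)·(-2.08,4.34) + 0.343·(-1.14,3.61) = (-1.7576,4.0896)
  v4: (1-0.343)·(-2.87,0.99) + 0.343·(-2.06,2.06) = (-2.5922,1.3570)
  v5: (1-0.343)·(-3.01,-1.83) + 0.343·(-2.38,-0.03) = (-2.7939,-1.2126)
  v6: (1-0.343)·(-0.06,-2.12) + 0.343·(-0.13,-0.79) = (-0.0840,-1.6638)
  v7: (1-0.343)·(0.95,-2.09) + 0.343·(0.6,-0.08) = (0.8299,-1.4006)
Shoelace sum Σ(x_i·y_{i+1} − x_{i+1}·y_i):
  i=1: 2.6013·3.4614 − 0.6022·1.5121 = +8.0932 (running +8.0932)
  i=2: 0.6022·4.0896 − -1.7576·3.4614 = +8.5464 (running +16.6396)
  i=3: -1.7576·1.3570 − -2.5922·4.0896 = +8.2159 (running +24.8556)
  i=4: -2.5922·-1.2126 − -2.7939·1.3570 = +6.9346 (running +31.7902)
  i=5: -2.7939·-1.6638 − -0.0840·-1.2126 = +4.5467 (running +36.3369)
  i=6: -0.0840·-1.4006 − 0.8299·-1.6638 = +1.4985 (running +37.8354)
  i=7: 0.8299·1.5121 − 2.6013·-1.4006 = +4.8982 (running +42.7336)
Area = |Σ|/2 = |42.7336|/2 = 21.3668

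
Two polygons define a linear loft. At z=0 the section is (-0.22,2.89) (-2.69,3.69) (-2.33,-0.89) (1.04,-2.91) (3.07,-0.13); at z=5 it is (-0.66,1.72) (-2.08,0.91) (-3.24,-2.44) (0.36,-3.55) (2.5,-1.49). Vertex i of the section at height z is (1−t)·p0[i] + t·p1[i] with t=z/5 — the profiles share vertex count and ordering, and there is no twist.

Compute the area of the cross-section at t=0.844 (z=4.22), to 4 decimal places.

Cross-section at t=0.844: each vertex is (1-t)·p0[i] + t·p1[i].
  v1: (1-0.844)·(-0.22,2.89) + 0.844·(-0.66,1.72) = (-0.5914,1.9025)
  v2: (1-0.844)·(-2.69,3.69) + 0.844·(-2.08,0.91) = (-2.1752,1.3437)
  v3: (1-0.844)·(-2.33,-0.89) + 0.844·(-3.24,-2.44) = (-3.0980,-2.1982)
  v4: (1-0.844)·(1.04,-2.91) + 0.844·(0.36,-3.55) = (0.4661,-3.4502)
  v5: (1-0.844)·(3.07,-0.13) + 0.844·(2.5,-1.49) = (2.5889,-1.2778)
Shoelace sum Σ(x_i·y_{i+1} − x_{i+1}·y_i):
  i=1: -0.5914·1.3437 − -2.1752·1.9025 = +3.3437 (running +3.3437)
  i=2: -2.1752·-2.1982 − -3.0980·1.3437 = +8.9442 (running +12.2879)
  i=3: -3.0980·-3.4502 − 0.4661·-2.1982 = +11.7133 (running +24.0012)
  i=4: 0.4661·-1.2778 − 2.5889·-3.4502 = +8.3366 (running +32.3378)
  i=5: 2.5889·1.9025 − -0.5914·-1.2778 = +4.1698 (running +36.5076)
Area = |Σ|/2 = |36.5076|/2 = 18.2538

Area at t=0.844: 18.2538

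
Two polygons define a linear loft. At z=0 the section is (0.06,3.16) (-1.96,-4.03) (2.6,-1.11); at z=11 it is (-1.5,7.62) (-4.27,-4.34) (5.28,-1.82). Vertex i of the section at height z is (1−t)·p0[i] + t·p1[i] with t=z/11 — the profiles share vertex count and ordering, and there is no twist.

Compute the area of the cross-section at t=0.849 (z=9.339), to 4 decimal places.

Cross-section at t=0.849: each vertex is (1-t)·p0[i] + t·p1[i].
  v1: (1-0.849)·(0.06,3.16) + 0.849·(-1.5,7.62) = (-1.2644,6.9465)
  v2: (1-0.849)·(-1.96,-4.03) + 0.849·(-4.27,-4.34) = (-3.9212,-4.2932)
  v3: (1-0.849)·(2.6,-1.11) + 0.849·(5.28,-1.82) = (4.8753,-1.7128)
Shoelace sum Σ(x_i·y_{i+1} − x_{i+1}·y_i):
  i=1: -1.2644·-4.2932 − -3.9212·6.9465 = +32.6672 (running +32.6672)
  i=2: -3.9212·-1.7128 − 4.8753·-4.2932 = +27.6469 (running +60.3140)
  i=3: 4.8753·6.9465 − -1.2644·-1.7128 = +31.7009 (running +92.0149)
Area = |Σ|/2 = |92.0149|/2 = 46.0075

Area at t=0.849: 46.0075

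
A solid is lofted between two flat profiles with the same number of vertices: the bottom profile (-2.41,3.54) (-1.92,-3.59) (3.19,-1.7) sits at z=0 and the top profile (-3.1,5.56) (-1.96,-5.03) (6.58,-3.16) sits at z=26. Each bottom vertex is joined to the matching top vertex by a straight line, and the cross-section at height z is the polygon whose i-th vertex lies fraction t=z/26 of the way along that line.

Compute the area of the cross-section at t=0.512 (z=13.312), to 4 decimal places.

Area at t=0.512: 31.3330

Cross-section at t=0.512: each vertex is (1-t)·p0[i] + t·p1[i].
  v1: (1-0.512)·(-2.41,3.54) + 0.512·(-3.1,5.56) = (-2.7633,4.5742)
  v2: (1-0.512)·(-1.92,-3.59) + 0.512·(-1.96,-5.03) = (-1.9405,-4.3273)
  v3: (1-0.512)·(3.19,-1.7) + 0.512·(6.58,-3.16) = (4.9257,-2.4475)
Shoelace sum Σ(x_i·y_{i+1} − x_{i+1}·y_i):
  i=1: -2.7633·-4.3273 − -1.9405·4.5742 = +20.8337 (running +20.8337)
  i=2: -1.9405·-2.4475 − 4.9257·-4.3273 = +26.0642 (running +46.8979)
  i=3: 4.9257·4.5742 − -2.7633·-2.4475 = +15.7681 (running +62.6659)
Area = |Σ|/2 = |62.6659|/2 = 31.3330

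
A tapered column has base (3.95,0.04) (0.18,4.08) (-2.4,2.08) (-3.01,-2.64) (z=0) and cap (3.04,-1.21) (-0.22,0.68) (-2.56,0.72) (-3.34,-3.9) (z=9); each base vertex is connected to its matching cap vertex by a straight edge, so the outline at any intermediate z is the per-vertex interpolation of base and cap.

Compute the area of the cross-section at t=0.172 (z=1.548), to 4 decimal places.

Area at t=0.172: 22.9691

Cross-section at t=0.172: each vertex is (1-t)·p0[i] + t·p1[i].
  v1: (1-0.172)·(3.95,0.04) + 0.172·(3.04,-1.21) = (3.7935,-0.1750)
  v2: (1-0.172)·(0.18,4.08) + 0.172·(-0.22,0.68) = (0.1112,3.4952)
  v3: (1-0.172)·(-2.4,2.08) + 0.172·(-2.56,0.72) = (-2.4275,1.8461)
  v4: (1-0.172)·(-3.01,-2.64) + 0.172·(-3.34,-3.9) = (-3.0668,-2.8567)
Shoelace sum Σ(x_i·y_{i+1} − x_{i+1}·y_i):
  i=1: 3.7935·3.4952 − 0.1112·-0.1750 = +13.2784 (running +13.2784)
  i=2: 0.1112·1.8461 − -2.4275·3.4952 = +8.6900 (running +21.9684)
  i=3: -2.4275·-2.8567 − -3.0668·1.8461 = +12.5962 (running +34.5646)
  i=4: -3.0668·-0.1750 − 3.7935·-2.8567 = +11.3736 (running +45.9382)
Area = |Σ|/2 = |45.9382|/2 = 22.9691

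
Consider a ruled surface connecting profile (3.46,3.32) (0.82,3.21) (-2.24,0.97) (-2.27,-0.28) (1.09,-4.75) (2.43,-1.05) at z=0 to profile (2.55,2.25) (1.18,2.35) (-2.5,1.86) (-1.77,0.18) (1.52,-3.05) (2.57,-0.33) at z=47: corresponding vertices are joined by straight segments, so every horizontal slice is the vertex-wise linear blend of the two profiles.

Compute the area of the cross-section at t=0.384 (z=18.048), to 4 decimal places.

Cross-section at t=0.384: each vertex is (1-t)·p0[i] + t·p1[i].
  v1: (1-0.384)·(3.46,3.32) + 0.384·(2.55,2.25) = (3.1106,2.9091)
  v2: (1-0.384)·(0.82,3.21) + 0.384·(1.18,2.35) = (0.9582,2.8798)
  v3: (1-0.384)·(-2.24,0.97) + 0.384·(-2.5,1.86) = (-2.3398,1.3118)
  v4: (1-0.384)·(-2.27,-0.28) + 0.384·(-1.77,0.18) = (-2.0780,-0.1034)
  v5: (1-0.384)·(1.09,-4.75) + 0.384·(1.52,-3.05) = (1.2551,-4.0972)
  v6: (1-0.384)·(2.43,-1.05) + 0.384·(2.57,-0.33) = (2.4838,-0.7735)
Shoelace sum Σ(x_i·y_{i+1} − x_{i+1}·y_i):
  i=1: 3.1106·2.8798 − 0.9582·2.9091 = +6.1700 (running +6.1700)
  i=2: 0.9582·1.3118 − -2.3398·2.8798 = +7.9952 (running +14.1652)
  i=3: -2.3398·-0.1034 − -2.0780·1.3118 = +2.9677 (running +17.1329)
  i=4: -2.0780·-4.0972 − 1.2551·-0.1034 = +8.6437 (running +25.7766)
  i=5: 1.2551·-0.7735 − 2.4838·-4.0972 = +9.2056 (running +34.9822)
  i=6: 2.4838·2.9091 − 3.1106·-0.7735 = +9.6316 (running +44.6138)
Area = |Σ|/2 = |44.6138|/2 = 22.3069

Area at t=0.384: 22.3069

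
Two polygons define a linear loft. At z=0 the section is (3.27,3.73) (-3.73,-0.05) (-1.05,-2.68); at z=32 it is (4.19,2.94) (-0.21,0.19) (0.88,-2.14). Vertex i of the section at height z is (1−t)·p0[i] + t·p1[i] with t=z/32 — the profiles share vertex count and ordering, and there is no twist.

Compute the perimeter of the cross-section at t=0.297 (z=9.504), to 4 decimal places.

Cross-section at t=0.297: each vertex is (1-t)·p0[i] + t·p1[i].
  v1: (1-0.297)·(3.27,3.73) + 0.297·(4.19,2.94) = (3.5432,3.4954)
  v2: (1-0.297)·(-3.73,-0.05) + 0.297·(-0.21,0.19) = (-2.6846,0.0213)
  v3: (1-0.297)·(-1.05,-2.68) + 0.297·(0.88,-2.14) = (-0.4768,-2.5196)
Perimeter = Σ |v_{i+1} − v_i|:
  edge 1→2: √(-6.2278² + -3.4741²) = 7.1313 (running 7.1313)
  edge 2→3: √(2.2078² + -2.5409²) = 3.3661 (running 10.4973)
  edge 3→1: √(4.0200² + 6.0150²) = 7.2347 (running 17.7320)
Perimeter = 17.7320

Perimeter at t=0.297: 17.7320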